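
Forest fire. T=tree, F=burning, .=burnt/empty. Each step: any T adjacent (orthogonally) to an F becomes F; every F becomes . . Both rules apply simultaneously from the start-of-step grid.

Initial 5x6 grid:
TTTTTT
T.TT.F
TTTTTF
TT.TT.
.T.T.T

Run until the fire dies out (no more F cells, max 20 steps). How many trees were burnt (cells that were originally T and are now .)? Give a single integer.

Step 1: +2 fires, +2 burnt (F count now 2)
Step 2: +3 fires, +2 burnt (F count now 3)
Step 3: +4 fires, +3 burnt (F count now 4)
Step 4: +4 fires, +4 burnt (F count now 4)
Step 5: +3 fires, +4 burnt (F count now 3)
Step 6: +4 fires, +3 burnt (F count now 4)
Step 7: +0 fires, +4 burnt (F count now 0)
Fire out after step 7
Initially T: 21, now '.': 29
Total burnt (originally-T cells now '.'): 20

Answer: 20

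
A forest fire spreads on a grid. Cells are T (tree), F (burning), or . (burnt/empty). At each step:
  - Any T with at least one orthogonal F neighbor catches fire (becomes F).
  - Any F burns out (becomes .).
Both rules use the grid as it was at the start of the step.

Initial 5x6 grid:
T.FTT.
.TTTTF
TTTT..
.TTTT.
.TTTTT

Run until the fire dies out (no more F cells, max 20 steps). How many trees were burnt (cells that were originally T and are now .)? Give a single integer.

Answer: 19

Derivation:
Step 1: +3 fires, +2 burnt (F count now 3)
Step 2: +4 fires, +3 burnt (F count now 4)
Step 3: +3 fires, +4 burnt (F count now 3)
Step 4: +4 fires, +3 burnt (F count now 4)
Step 5: +3 fires, +4 burnt (F count now 3)
Step 6: +1 fires, +3 burnt (F count now 1)
Step 7: +1 fires, +1 burnt (F count now 1)
Step 8: +0 fires, +1 burnt (F count now 0)
Fire out after step 8
Initially T: 20, now '.': 29
Total burnt (originally-T cells now '.'): 19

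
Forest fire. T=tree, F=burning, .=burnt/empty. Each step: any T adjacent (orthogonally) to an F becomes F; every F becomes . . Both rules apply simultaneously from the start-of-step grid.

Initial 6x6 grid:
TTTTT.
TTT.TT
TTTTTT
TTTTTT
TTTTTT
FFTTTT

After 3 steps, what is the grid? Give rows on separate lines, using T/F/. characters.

Step 1: 3 trees catch fire, 2 burn out
  TTTTT.
  TTT.TT
  TTTTTT
  TTTTTT
  FFTTTT
  ..FTTT
Step 2: 4 trees catch fire, 3 burn out
  TTTTT.
  TTT.TT
  TTTTTT
  FFTTTT
  ..FTTT
  ...FTT
Step 3: 5 trees catch fire, 4 burn out
  TTTTT.
  TTT.TT
  FFTTTT
  ..FTTT
  ...FTT
  ....FT

TTTTT.
TTT.TT
FFTTTT
..FTTT
...FTT
....FT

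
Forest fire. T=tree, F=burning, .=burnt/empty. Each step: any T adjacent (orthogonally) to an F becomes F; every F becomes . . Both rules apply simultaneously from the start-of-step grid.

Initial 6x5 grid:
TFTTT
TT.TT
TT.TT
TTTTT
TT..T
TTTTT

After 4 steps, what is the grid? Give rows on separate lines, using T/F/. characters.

Step 1: 3 trees catch fire, 1 burn out
  F.FTT
  TF.TT
  TT.TT
  TTTTT
  TT..T
  TTTTT
Step 2: 3 trees catch fire, 3 burn out
  ...FT
  F..TT
  TF.TT
  TTTTT
  TT..T
  TTTTT
Step 3: 4 trees catch fire, 3 burn out
  ....F
  ...FT
  F..TT
  TFTTT
  TT..T
  TTTTT
Step 4: 5 trees catch fire, 4 burn out
  .....
  ....F
  ...FT
  F.FTT
  TF..T
  TTTTT

.....
....F
...FT
F.FTT
TF..T
TTTTT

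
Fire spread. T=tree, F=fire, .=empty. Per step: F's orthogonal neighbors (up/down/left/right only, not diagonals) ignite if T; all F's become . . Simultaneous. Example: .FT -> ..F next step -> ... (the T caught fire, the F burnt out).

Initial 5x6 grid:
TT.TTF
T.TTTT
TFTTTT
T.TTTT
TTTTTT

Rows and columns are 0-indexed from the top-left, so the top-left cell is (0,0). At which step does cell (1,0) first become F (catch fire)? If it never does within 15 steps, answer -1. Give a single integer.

Step 1: cell (1,0)='T' (+4 fires, +2 burnt)
Step 2: cell (1,0)='F' (+8 fires, +4 burnt)
  -> target ignites at step 2
Step 3: cell (1,0)='.' (+7 fires, +8 burnt)
Step 4: cell (1,0)='.' (+5 fires, +7 burnt)
Step 5: cell (1,0)='.' (+1 fires, +5 burnt)
Step 6: cell (1,0)='.' (+0 fires, +1 burnt)
  fire out at step 6

2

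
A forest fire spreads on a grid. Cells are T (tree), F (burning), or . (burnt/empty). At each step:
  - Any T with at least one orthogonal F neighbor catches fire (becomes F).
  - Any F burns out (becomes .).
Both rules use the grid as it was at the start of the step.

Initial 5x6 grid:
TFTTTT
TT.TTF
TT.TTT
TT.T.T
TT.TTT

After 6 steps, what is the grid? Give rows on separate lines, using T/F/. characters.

Step 1: 6 trees catch fire, 2 burn out
  F.FTTF
  TF.TF.
  TT.TTF
  TT.T.T
  TT.TTT
Step 2: 7 trees catch fire, 6 burn out
  ...FF.
  F..F..
  TF.TF.
  TT.T.F
  TT.TTT
Step 3: 4 trees catch fire, 7 burn out
  ......
  ......
  F..F..
  TF.T..
  TT.TTF
Step 4: 4 trees catch fire, 4 burn out
  ......
  ......
  ......
  F..F..
  TF.TF.
Step 5: 2 trees catch fire, 4 burn out
  ......
  ......
  ......
  ......
  F..F..
Step 6: 0 trees catch fire, 2 burn out
  ......
  ......
  ......
  ......
  ......

......
......
......
......
......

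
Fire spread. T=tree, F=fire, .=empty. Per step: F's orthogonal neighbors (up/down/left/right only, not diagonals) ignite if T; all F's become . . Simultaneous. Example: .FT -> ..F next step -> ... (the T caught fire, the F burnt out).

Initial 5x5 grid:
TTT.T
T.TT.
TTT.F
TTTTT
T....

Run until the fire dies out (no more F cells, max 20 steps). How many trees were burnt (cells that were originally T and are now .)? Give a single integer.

Step 1: +1 fires, +1 burnt (F count now 1)
Step 2: +1 fires, +1 burnt (F count now 1)
Step 3: +1 fires, +1 burnt (F count now 1)
Step 4: +2 fires, +1 burnt (F count now 2)
Step 5: +3 fires, +2 burnt (F count now 3)
Step 6: +4 fires, +3 burnt (F count now 4)
Step 7: +2 fires, +4 burnt (F count now 2)
Step 8: +1 fires, +2 burnt (F count now 1)
Step 9: +0 fires, +1 burnt (F count now 0)
Fire out after step 9
Initially T: 16, now '.': 24
Total burnt (originally-T cells now '.'): 15

Answer: 15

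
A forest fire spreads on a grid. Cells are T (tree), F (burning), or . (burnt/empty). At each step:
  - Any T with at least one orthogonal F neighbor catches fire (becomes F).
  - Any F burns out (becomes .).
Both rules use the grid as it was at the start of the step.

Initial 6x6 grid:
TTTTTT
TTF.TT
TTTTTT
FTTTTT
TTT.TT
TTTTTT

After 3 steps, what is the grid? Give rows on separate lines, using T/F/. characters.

Step 1: 6 trees catch fire, 2 burn out
  TTFTTT
  TF..TT
  FTFTTT
  .FTTTT
  FTT.TT
  TTTTTT
Step 2: 8 trees catch fire, 6 burn out
  TF.FTT
  F...TT
  .F.FTT
  ..FTTT
  .FT.TT
  FTTTTT
Step 3: 6 trees catch fire, 8 burn out
  F...FT
  ....TT
  ....FT
  ...FTT
  ..F.TT
  .FTTTT

F...FT
....TT
....FT
...FTT
..F.TT
.FTTTT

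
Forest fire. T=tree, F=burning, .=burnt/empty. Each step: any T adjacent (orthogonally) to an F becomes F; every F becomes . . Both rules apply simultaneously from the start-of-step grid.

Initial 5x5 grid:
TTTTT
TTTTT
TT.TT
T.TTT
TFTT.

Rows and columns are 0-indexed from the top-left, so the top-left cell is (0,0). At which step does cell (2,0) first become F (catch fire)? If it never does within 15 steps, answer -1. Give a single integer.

Step 1: cell (2,0)='T' (+2 fires, +1 burnt)
Step 2: cell (2,0)='T' (+3 fires, +2 burnt)
Step 3: cell (2,0)='F' (+2 fires, +3 burnt)
  -> target ignites at step 3
Step 4: cell (2,0)='.' (+4 fires, +2 burnt)
Step 5: cell (2,0)='.' (+4 fires, +4 burnt)
Step 6: cell (2,0)='.' (+4 fires, +4 burnt)
Step 7: cell (2,0)='.' (+2 fires, +4 burnt)
Step 8: cell (2,0)='.' (+0 fires, +2 burnt)
  fire out at step 8

3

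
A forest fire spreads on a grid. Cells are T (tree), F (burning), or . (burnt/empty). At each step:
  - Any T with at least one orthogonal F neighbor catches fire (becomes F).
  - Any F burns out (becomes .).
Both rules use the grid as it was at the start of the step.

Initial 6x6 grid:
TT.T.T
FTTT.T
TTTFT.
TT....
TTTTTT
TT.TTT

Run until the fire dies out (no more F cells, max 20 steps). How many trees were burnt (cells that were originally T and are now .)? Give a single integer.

Answer: 23

Derivation:
Step 1: +6 fires, +2 burnt (F count now 6)
Step 2: +5 fires, +6 burnt (F count now 5)
Step 3: +2 fires, +5 burnt (F count now 2)
Step 4: +2 fires, +2 burnt (F count now 2)
Step 5: +2 fires, +2 burnt (F count now 2)
Step 6: +1 fires, +2 burnt (F count now 1)
Step 7: +2 fires, +1 burnt (F count now 2)
Step 8: +2 fires, +2 burnt (F count now 2)
Step 9: +1 fires, +2 burnt (F count now 1)
Step 10: +0 fires, +1 burnt (F count now 0)
Fire out after step 10
Initially T: 25, now '.': 34
Total burnt (originally-T cells now '.'): 23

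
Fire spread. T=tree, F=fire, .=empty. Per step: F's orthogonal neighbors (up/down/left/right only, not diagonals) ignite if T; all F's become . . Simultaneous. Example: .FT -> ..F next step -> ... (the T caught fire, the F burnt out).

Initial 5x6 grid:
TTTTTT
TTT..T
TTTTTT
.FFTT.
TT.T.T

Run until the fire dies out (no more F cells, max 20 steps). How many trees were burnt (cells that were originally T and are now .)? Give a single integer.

Step 1: +4 fires, +2 burnt (F count now 4)
Step 2: +7 fires, +4 burnt (F count now 7)
Step 3: +4 fires, +7 burnt (F count now 4)
Step 4: +3 fires, +4 burnt (F count now 3)
Step 5: +2 fires, +3 burnt (F count now 2)
Step 6: +1 fires, +2 burnt (F count now 1)
Step 7: +0 fires, +1 burnt (F count now 0)
Fire out after step 7
Initially T: 22, now '.': 29
Total burnt (originally-T cells now '.'): 21

Answer: 21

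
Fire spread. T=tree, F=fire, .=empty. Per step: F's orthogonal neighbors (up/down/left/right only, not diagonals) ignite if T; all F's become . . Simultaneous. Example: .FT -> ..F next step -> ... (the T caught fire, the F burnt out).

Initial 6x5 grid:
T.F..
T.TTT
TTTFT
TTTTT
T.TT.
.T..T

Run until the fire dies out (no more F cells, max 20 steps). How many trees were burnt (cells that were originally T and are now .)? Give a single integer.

Step 1: +5 fires, +2 burnt (F count now 5)
Step 2: +5 fires, +5 burnt (F count now 5)
Step 3: +3 fires, +5 burnt (F count now 3)
Step 4: +2 fires, +3 burnt (F count now 2)
Step 5: +2 fires, +2 burnt (F count now 2)
Step 6: +0 fires, +2 burnt (F count now 0)
Fire out after step 6
Initially T: 19, now '.': 28
Total burnt (originally-T cells now '.'): 17

Answer: 17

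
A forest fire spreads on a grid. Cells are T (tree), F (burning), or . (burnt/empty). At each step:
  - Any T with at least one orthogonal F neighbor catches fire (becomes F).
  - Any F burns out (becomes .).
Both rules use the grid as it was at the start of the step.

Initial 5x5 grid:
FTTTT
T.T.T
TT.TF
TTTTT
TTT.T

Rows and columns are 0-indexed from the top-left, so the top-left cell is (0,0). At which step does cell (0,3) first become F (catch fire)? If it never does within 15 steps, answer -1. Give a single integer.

Step 1: cell (0,3)='T' (+5 fires, +2 burnt)
Step 2: cell (0,3)='T' (+5 fires, +5 burnt)
Step 3: cell (0,3)='F' (+5 fires, +5 burnt)
  -> target ignites at step 3
Step 4: cell (0,3)='.' (+3 fires, +5 burnt)
Step 5: cell (0,3)='.' (+1 fires, +3 burnt)
Step 6: cell (0,3)='.' (+0 fires, +1 burnt)
  fire out at step 6

3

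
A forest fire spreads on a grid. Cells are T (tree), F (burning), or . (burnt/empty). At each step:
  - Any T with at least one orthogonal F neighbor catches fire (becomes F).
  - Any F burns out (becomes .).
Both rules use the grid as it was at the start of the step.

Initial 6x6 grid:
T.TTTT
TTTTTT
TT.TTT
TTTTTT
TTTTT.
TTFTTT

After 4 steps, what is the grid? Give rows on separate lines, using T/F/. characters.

Step 1: 3 trees catch fire, 1 burn out
  T.TTTT
  TTTTTT
  TT.TTT
  TTTTTT
  TTFTT.
  TF.FTT
Step 2: 5 trees catch fire, 3 burn out
  T.TTTT
  TTTTTT
  TT.TTT
  TTFTTT
  TF.FT.
  F...FT
Step 3: 5 trees catch fire, 5 burn out
  T.TTTT
  TTTTTT
  TT.TTT
  TF.FTT
  F...F.
  .....F
Step 4: 4 trees catch fire, 5 burn out
  T.TTTT
  TTTTTT
  TF.FTT
  F...FT
  ......
  ......

T.TTTT
TTTTTT
TF.FTT
F...FT
......
......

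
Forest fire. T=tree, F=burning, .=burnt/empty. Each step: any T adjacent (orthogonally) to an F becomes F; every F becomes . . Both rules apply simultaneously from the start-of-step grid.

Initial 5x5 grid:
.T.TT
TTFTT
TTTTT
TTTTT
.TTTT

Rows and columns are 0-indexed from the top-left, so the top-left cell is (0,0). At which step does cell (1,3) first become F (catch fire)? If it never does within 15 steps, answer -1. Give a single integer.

Step 1: cell (1,3)='F' (+3 fires, +1 burnt)
  -> target ignites at step 1
Step 2: cell (1,3)='.' (+7 fires, +3 burnt)
Step 3: cell (1,3)='.' (+6 fires, +7 burnt)
Step 4: cell (1,3)='.' (+4 fires, +6 burnt)
Step 5: cell (1,3)='.' (+1 fires, +4 burnt)
Step 6: cell (1,3)='.' (+0 fires, +1 burnt)
  fire out at step 6

1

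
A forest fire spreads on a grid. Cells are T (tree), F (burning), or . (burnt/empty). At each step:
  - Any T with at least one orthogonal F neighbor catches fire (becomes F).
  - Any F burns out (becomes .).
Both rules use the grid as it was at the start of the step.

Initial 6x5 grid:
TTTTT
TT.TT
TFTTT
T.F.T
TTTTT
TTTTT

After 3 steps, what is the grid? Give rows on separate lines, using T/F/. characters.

Step 1: 4 trees catch fire, 2 burn out
  TTTTT
  TF.TT
  F.FTT
  T...T
  TTFTT
  TTTTT
Step 2: 7 trees catch fire, 4 burn out
  TFTTT
  F..TT
  ...FT
  F...T
  TF.FT
  TTFTT
Step 3: 8 trees catch fire, 7 burn out
  F.FTT
  ...FT
  ....F
  ....T
  F...F
  TF.FT

F.FTT
...FT
....F
....T
F...F
TF.FT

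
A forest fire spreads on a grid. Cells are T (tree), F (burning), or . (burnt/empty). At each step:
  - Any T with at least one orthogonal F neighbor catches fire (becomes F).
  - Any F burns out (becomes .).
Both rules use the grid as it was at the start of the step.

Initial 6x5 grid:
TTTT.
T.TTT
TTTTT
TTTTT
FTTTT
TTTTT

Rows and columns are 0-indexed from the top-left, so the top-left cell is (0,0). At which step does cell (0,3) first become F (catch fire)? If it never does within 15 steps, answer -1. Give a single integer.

Step 1: cell (0,3)='T' (+3 fires, +1 burnt)
Step 2: cell (0,3)='T' (+4 fires, +3 burnt)
Step 3: cell (0,3)='T' (+5 fires, +4 burnt)
Step 4: cell (0,3)='T' (+5 fires, +5 burnt)
Step 5: cell (0,3)='T' (+5 fires, +5 burnt)
Step 6: cell (0,3)='T' (+3 fires, +5 burnt)
Step 7: cell (0,3)='F' (+2 fires, +3 burnt)
  -> target ignites at step 7
Step 8: cell (0,3)='.' (+0 fires, +2 burnt)
  fire out at step 8

7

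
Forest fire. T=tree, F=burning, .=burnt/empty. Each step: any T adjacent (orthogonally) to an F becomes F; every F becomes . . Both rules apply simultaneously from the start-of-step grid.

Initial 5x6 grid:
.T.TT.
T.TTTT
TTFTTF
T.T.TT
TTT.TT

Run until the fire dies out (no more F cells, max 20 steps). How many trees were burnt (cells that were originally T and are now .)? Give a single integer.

Step 1: +7 fires, +2 burnt (F count now 7)
Step 2: +6 fires, +7 burnt (F count now 6)
Step 3: +6 fires, +6 burnt (F count now 6)
Step 4: +1 fires, +6 burnt (F count now 1)
Step 5: +0 fires, +1 burnt (F count now 0)
Fire out after step 5
Initially T: 21, now '.': 29
Total burnt (originally-T cells now '.'): 20

Answer: 20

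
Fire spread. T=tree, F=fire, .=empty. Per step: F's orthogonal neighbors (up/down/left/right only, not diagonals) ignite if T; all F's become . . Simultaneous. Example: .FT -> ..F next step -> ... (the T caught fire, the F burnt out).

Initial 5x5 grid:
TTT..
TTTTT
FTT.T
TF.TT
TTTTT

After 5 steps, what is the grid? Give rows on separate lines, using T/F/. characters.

Step 1: 4 trees catch fire, 2 burn out
  TTT..
  FTTTT
  .FT.T
  F..TT
  TFTTT
Step 2: 5 trees catch fire, 4 burn out
  FTT..
  .FTTT
  ..F.T
  ...TT
  F.FTT
Step 3: 3 trees catch fire, 5 burn out
  .FT..
  ..FTT
  ....T
  ...TT
  ...FT
Step 4: 4 trees catch fire, 3 burn out
  ..F..
  ...FT
  ....T
  ...FT
  ....F
Step 5: 2 trees catch fire, 4 burn out
  .....
  ....F
  ....T
  ....F
  .....

.....
....F
....T
....F
.....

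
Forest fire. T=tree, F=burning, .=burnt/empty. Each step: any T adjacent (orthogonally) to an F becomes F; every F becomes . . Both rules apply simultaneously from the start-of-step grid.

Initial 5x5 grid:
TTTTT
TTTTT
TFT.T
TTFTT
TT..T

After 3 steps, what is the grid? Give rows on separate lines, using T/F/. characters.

Step 1: 5 trees catch fire, 2 burn out
  TTTTT
  TFTTT
  F.F.T
  TF.FT
  TT..T
Step 2: 6 trees catch fire, 5 burn out
  TFTTT
  F.FTT
  ....T
  F...F
  TF..T
Step 3: 6 trees catch fire, 6 burn out
  F.FTT
  ...FT
  ....F
  .....
  F...F

F.FTT
...FT
....F
.....
F...F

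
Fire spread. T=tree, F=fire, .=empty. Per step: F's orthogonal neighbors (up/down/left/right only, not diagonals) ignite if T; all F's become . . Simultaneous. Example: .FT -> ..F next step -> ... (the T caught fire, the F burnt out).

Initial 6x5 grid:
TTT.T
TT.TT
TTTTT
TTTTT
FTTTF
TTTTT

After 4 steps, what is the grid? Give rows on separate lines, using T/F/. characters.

Step 1: 6 trees catch fire, 2 burn out
  TTT.T
  TT.TT
  TTTTT
  FTTTF
  .FTF.
  FTTTF
Step 2: 7 trees catch fire, 6 burn out
  TTT.T
  TT.TT
  FTTTF
  .FTF.
  ..F..
  .FTF.
Step 3: 6 trees catch fire, 7 burn out
  TTT.T
  FT.TF
  .FTF.
  ..F..
  .....
  ..F..
Step 4: 5 trees catch fire, 6 burn out
  FTT.F
  .F.F.
  ..F..
  .....
  .....
  .....

FTT.F
.F.F.
..F..
.....
.....
.....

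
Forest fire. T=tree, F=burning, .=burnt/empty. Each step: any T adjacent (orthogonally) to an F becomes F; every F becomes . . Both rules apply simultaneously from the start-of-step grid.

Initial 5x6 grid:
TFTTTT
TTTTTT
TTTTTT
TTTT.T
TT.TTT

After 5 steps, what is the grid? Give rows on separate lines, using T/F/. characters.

Step 1: 3 trees catch fire, 1 burn out
  F.FTTT
  TFTTTT
  TTTTTT
  TTTT.T
  TT.TTT
Step 2: 4 trees catch fire, 3 burn out
  ...FTT
  F.FTTT
  TFTTTT
  TTTT.T
  TT.TTT
Step 3: 5 trees catch fire, 4 burn out
  ....FT
  ...FTT
  F.FTTT
  TFTT.T
  TT.TTT
Step 4: 6 trees catch fire, 5 burn out
  .....F
  ....FT
  ...FTT
  F.FT.T
  TF.TTT
Step 5: 4 trees catch fire, 6 burn out
  ......
  .....F
  ....FT
  ...F.T
  F..TTT

......
.....F
....FT
...F.T
F..TTT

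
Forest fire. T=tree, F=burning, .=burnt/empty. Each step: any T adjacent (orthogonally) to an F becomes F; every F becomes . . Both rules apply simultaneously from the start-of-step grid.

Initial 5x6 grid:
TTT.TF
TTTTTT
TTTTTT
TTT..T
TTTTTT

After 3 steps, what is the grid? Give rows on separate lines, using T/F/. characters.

Step 1: 2 trees catch fire, 1 burn out
  TTT.F.
  TTTTTF
  TTTTTT
  TTT..T
  TTTTTT
Step 2: 2 trees catch fire, 2 burn out
  TTT...
  TTTTF.
  TTTTTF
  TTT..T
  TTTTTT
Step 3: 3 trees catch fire, 2 burn out
  TTT...
  TTTF..
  TTTTF.
  TTT..F
  TTTTTT

TTT...
TTTF..
TTTTF.
TTT..F
TTTTTT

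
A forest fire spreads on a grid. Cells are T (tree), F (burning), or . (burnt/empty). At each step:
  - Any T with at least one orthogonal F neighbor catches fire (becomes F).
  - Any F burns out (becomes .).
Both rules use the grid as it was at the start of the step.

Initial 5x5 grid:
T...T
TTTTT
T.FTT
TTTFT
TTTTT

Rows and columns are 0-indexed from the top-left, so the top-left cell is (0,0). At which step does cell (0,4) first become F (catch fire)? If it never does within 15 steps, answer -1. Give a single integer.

Step 1: cell (0,4)='T' (+5 fires, +2 burnt)
Step 2: cell (0,4)='T' (+6 fires, +5 burnt)
Step 3: cell (0,4)='T' (+4 fires, +6 burnt)
Step 4: cell (0,4)='F' (+4 fires, +4 burnt)
  -> target ignites at step 4
Step 5: cell (0,4)='.' (+0 fires, +4 burnt)
  fire out at step 5

4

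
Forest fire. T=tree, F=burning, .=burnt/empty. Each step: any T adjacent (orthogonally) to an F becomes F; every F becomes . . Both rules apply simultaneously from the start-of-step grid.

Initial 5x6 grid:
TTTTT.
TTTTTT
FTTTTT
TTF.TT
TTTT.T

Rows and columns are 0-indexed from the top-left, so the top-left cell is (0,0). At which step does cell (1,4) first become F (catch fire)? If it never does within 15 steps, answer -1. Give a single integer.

Step 1: cell (1,4)='T' (+6 fires, +2 burnt)
Step 2: cell (1,4)='T' (+7 fires, +6 burnt)
Step 3: cell (1,4)='T' (+4 fires, +7 burnt)
Step 4: cell (1,4)='F' (+4 fires, +4 burnt)
  -> target ignites at step 4
Step 5: cell (1,4)='.' (+3 fires, +4 burnt)
Step 6: cell (1,4)='.' (+1 fires, +3 burnt)
Step 7: cell (1,4)='.' (+0 fires, +1 burnt)
  fire out at step 7

4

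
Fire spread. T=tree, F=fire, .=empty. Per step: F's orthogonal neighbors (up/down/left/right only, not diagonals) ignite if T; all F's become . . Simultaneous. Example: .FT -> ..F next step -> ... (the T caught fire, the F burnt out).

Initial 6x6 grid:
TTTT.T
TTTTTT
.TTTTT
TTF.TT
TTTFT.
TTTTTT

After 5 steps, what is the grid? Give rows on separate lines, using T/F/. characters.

Step 1: 5 trees catch fire, 2 burn out
  TTTT.T
  TTTTTT
  .TFTTT
  TF..TT
  TTF.F.
  TTTFTT
Step 2: 8 trees catch fire, 5 burn out
  TTTT.T
  TTFTTT
  .F.FTT
  F...FT
  TF....
  TTF.FT
Step 3: 8 trees catch fire, 8 burn out
  TTFT.T
  TF.FTT
  ....FT
  .....F
  F.....
  TF...F
Step 4: 6 trees catch fire, 8 burn out
  TF.F.T
  F...FT
  .....F
  ......
  ......
  F.....
Step 5: 2 trees catch fire, 6 burn out
  F....T
  .....F
  ......
  ......
  ......
  ......

F....T
.....F
......
......
......
......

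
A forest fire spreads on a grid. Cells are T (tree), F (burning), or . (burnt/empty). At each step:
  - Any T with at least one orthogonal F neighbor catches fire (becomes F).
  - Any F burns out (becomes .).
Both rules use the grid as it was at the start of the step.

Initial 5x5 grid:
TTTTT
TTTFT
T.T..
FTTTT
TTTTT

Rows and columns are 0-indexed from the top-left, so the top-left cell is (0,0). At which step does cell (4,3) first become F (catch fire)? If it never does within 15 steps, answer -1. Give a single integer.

Step 1: cell (4,3)='T' (+6 fires, +2 burnt)
Step 2: cell (4,3)='T' (+7 fires, +6 burnt)
Step 3: cell (4,3)='T' (+4 fires, +7 burnt)
Step 4: cell (4,3)='F' (+2 fires, +4 burnt)
  -> target ignites at step 4
Step 5: cell (4,3)='.' (+1 fires, +2 burnt)
Step 6: cell (4,3)='.' (+0 fires, +1 burnt)
  fire out at step 6

4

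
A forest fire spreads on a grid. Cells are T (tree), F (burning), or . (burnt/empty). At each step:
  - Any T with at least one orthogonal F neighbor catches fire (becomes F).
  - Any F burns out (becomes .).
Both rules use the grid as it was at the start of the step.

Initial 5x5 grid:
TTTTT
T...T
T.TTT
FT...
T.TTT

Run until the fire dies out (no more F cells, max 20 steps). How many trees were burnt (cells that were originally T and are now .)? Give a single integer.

Step 1: +3 fires, +1 burnt (F count now 3)
Step 2: +1 fires, +3 burnt (F count now 1)
Step 3: +1 fires, +1 burnt (F count now 1)
Step 4: +1 fires, +1 burnt (F count now 1)
Step 5: +1 fires, +1 burnt (F count now 1)
Step 6: +1 fires, +1 burnt (F count now 1)
Step 7: +1 fires, +1 burnt (F count now 1)
Step 8: +1 fires, +1 burnt (F count now 1)
Step 9: +1 fires, +1 burnt (F count now 1)
Step 10: +1 fires, +1 burnt (F count now 1)
Step 11: +1 fires, +1 burnt (F count now 1)
Step 12: +0 fires, +1 burnt (F count now 0)
Fire out after step 12
Initially T: 16, now '.': 22
Total burnt (originally-T cells now '.'): 13

Answer: 13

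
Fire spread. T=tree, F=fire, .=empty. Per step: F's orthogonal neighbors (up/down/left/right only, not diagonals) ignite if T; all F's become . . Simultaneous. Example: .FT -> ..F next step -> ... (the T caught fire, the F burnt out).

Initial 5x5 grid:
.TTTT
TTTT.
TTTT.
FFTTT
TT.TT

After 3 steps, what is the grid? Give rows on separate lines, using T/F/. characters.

Step 1: 5 trees catch fire, 2 burn out
  .TTTT
  TTTT.
  FFTT.
  ..FTT
  FF.TT
Step 2: 4 trees catch fire, 5 burn out
  .TTTT
  FFTT.
  ..FT.
  ...FT
  ...TT
Step 3: 5 trees catch fire, 4 burn out
  .FTTT
  ..FT.
  ...F.
  ....F
  ...FT

.FTTT
..FT.
...F.
....F
...FT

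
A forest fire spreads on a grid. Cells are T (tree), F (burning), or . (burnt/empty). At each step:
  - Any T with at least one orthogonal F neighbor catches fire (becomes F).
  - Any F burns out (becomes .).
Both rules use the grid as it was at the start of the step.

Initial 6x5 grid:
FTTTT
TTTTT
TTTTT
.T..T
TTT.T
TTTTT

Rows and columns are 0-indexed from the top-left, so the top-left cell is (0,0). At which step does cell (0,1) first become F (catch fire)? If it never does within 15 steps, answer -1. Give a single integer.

Step 1: cell (0,1)='F' (+2 fires, +1 burnt)
  -> target ignites at step 1
Step 2: cell (0,1)='.' (+3 fires, +2 burnt)
Step 3: cell (0,1)='.' (+3 fires, +3 burnt)
Step 4: cell (0,1)='.' (+4 fires, +3 burnt)
Step 5: cell (0,1)='.' (+3 fires, +4 burnt)
Step 6: cell (0,1)='.' (+4 fires, +3 burnt)
Step 7: cell (0,1)='.' (+3 fires, +4 burnt)
Step 8: cell (0,1)='.' (+2 fires, +3 burnt)
Step 9: cell (0,1)='.' (+1 fires, +2 burnt)
Step 10: cell (0,1)='.' (+0 fires, +1 burnt)
  fire out at step 10

1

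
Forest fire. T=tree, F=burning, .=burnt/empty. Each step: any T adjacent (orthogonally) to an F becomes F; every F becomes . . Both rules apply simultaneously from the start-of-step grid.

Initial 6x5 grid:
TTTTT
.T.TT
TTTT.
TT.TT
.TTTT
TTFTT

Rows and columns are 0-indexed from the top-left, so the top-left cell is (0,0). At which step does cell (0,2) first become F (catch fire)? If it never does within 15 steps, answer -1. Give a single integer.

Step 1: cell (0,2)='T' (+3 fires, +1 burnt)
Step 2: cell (0,2)='T' (+4 fires, +3 burnt)
Step 3: cell (0,2)='T' (+3 fires, +4 burnt)
Step 4: cell (0,2)='T' (+4 fires, +3 burnt)
Step 5: cell (0,2)='T' (+4 fires, +4 burnt)
Step 6: cell (0,2)='T' (+3 fires, +4 burnt)
Step 7: cell (0,2)='F' (+3 fires, +3 burnt)
  -> target ignites at step 7
Step 8: cell (0,2)='.' (+0 fires, +3 burnt)
  fire out at step 8

7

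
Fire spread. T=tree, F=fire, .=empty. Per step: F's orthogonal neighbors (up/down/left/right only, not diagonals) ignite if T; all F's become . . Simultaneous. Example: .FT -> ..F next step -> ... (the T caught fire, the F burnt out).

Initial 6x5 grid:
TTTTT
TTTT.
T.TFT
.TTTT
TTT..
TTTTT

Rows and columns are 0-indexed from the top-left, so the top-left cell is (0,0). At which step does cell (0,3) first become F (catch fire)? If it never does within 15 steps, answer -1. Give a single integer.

Step 1: cell (0,3)='T' (+4 fires, +1 burnt)
Step 2: cell (0,3)='F' (+4 fires, +4 burnt)
  -> target ignites at step 2
Step 3: cell (0,3)='.' (+5 fires, +4 burnt)
Step 4: cell (0,3)='.' (+4 fires, +5 burnt)
Step 5: cell (0,3)='.' (+5 fires, +4 burnt)
Step 6: cell (0,3)='.' (+2 fires, +5 burnt)
Step 7: cell (0,3)='.' (+0 fires, +2 burnt)
  fire out at step 7

2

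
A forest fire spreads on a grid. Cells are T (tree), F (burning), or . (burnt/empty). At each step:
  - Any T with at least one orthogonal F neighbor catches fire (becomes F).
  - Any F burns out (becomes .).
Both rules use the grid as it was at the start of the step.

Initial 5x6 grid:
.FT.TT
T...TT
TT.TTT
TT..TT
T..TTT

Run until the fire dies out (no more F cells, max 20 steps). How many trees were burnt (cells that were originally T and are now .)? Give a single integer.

Answer: 1

Derivation:
Step 1: +1 fires, +1 burnt (F count now 1)
Step 2: +0 fires, +1 burnt (F count now 0)
Fire out after step 2
Initially T: 19, now '.': 12
Total burnt (originally-T cells now '.'): 1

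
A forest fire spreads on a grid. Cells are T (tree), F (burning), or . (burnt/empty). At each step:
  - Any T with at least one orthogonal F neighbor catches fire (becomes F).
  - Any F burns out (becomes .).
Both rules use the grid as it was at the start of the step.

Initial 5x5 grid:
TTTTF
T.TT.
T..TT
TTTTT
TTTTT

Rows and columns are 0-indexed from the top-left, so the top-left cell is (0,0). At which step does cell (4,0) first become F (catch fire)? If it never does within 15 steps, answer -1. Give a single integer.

Step 1: cell (4,0)='T' (+1 fires, +1 burnt)
Step 2: cell (4,0)='T' (+2 fires, +1 burnt)
Step 3: cell (4,0)='T' (+3 fires, +2 burnt)
Step 4: cell (4,0)='T' (+3 fires, +3 burnt)
Step 5: cell (4,0)='T' (+4 fires, +3 burnt)
Step 6: cell (4,0)='T' (+4 fires, +4 burnt)
Step 7: cell (4,0)='T' (+2 fires, +4 burnt)
Step 8: cell (4,0)='F' (+1 fires, +2 burnt)
  -> target ignites at step 8
Step 9: cell (4,0)='.' (+0 fires, +1 burnt)
  fire out at step 9

8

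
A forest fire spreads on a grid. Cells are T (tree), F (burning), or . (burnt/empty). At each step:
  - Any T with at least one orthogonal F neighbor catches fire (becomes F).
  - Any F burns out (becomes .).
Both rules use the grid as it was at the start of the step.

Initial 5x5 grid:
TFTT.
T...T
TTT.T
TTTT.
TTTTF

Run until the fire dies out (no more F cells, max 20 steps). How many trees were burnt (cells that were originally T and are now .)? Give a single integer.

Step 1: +3 fires, +2 burnt (F count now 3)
Step 2: +4 fires, +3 burnt (F count now 4)
Step 3: +3 fires, +4 burnt (F count now 3)
Step 4: +5 fires, +3 burnt (F count now 5)
Step 5: +0 fires, +5 burnt (F count now 0)
Fire out after step 5
Initially T: 17, now '.': 23
Total burnt (originally-T cells now '.'): 15

Answer: 15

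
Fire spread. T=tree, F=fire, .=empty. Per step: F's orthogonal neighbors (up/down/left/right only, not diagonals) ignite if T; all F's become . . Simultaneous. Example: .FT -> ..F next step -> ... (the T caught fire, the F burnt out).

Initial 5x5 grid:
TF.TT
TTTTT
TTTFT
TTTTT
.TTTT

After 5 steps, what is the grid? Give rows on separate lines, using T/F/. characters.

Step 1: 6 trees catch fire, 2 burn out
  F..TT
  TFTFT
  TTF.F
  TTTFT
  .TTTT
Step 2: 8 trees catch fire, 6 burn out
  ...FT
  F.F.F
  TF...
  TTF.F
  .TTFT
Step 3: 5 trees catch fire, 8 burn out
  ....F
  .....
  F....
  TF...
  .TF.F
Step 4: 2 trees catch fire, 5 burn out
  .....
  .....
  .....
  F....
  .F...
Step 5: 0 trees catch fire, 2 burn out
  .....
  .....
  .....
  .....
  .....

.....
.....
.....
.....
.....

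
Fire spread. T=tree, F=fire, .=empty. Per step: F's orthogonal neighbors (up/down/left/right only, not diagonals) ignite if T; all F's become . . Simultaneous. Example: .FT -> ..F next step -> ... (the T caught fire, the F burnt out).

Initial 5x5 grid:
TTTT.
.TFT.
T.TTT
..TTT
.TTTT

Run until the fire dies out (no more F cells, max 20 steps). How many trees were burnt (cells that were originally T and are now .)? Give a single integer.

Step 1: +4 fires, +1 burnt (F count now 4)
Step 2: +4 fires, +4 burnt (F count now 4)
Step 3: +4 fires, +4 burnt (F count now 4)
Step 4: +3 fires, +4 burnt (F count now 3)
Step 5: +1 fires, +3 burnt (F count now 1)
Step 6: +0 fires, +1 burnt (F count now 0)
Fire out after step 6
Initially T: 17, now '.': 24
Total burnt (originally-T cells now '.'): 16

Answer: 16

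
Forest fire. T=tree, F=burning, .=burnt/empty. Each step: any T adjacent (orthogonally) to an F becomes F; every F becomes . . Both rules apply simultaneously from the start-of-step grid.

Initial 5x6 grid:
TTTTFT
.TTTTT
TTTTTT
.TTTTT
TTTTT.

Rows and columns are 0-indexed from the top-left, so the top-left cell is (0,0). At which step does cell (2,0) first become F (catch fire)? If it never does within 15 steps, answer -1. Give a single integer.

Step 1: cell (2,0)='T' (+3 fires, +1 burnt)
Step 2: cell (2,0)='T' (+4 fires, +3 burnt)
Step 3: cell (2,0)='T' (+5 fires, +4 burnt)
Step 4: cell (2,0)='T' (+6 fires, +5 burnt)
Step 5: cell (2,0)='T' (+3 fires, +6 burnt)
Step 6: cell (2,0)='F' (+3 fires, +3 burnt)
  -> target ignites at step 6
Step 7: cell (2,0)='.' (+1 fires, +3 burnt)
Step 8: cell (2,0)='.' (+1 fires, +1 burnt)
Step 9: cell (2,0)='.' (+0 fires, +1 burnt)
  fire out at step 9

6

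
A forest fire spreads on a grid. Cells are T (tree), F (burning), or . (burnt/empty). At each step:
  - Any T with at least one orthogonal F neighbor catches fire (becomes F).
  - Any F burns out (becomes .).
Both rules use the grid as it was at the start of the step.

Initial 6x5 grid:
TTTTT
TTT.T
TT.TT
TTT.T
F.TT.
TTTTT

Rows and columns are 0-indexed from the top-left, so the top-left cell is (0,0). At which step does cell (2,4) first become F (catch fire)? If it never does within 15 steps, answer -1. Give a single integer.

Step 1: cell (2,4)='T' (+2 fires, +1 burnt)
Step 2: cell (2,4)='T' (+3 fires, +2 burnt)
Step 3: cell (2,4)='T' (+4 fires, +3 burnt)
Step 4: cell (2,4)='T' (+4 fires, +4 burnt)
Step 5: cell (2,4)='T' (+4 fires, +4 burnt)
Step 6: cell (2,4)='T' (+1 fires, +4 burnt)
Step 7: cell (2,4)='T' (+1 fires, +1 burnt)
Step 8: cell (2,4)='T' (+1 fires, +1 burnt)
Step 9: cell (2,4)='T' (+1 fires, +1 burnt)
Step 10: cell (2,4)='F' (+1 fires, +1 burnt)
  -> target ignites at step 10
Step 11: cell (2,4)='.' (+2 fires, +1 burnt)
Step 12: cell (2,4)='.' (+0 fires, +2 burnt)
  fire out at step 12

10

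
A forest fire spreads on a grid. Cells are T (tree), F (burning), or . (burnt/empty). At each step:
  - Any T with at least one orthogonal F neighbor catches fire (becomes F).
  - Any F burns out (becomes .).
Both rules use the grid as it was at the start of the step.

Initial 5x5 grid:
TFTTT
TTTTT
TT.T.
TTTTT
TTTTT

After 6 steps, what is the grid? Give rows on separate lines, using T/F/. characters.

Step 1: 3 trees catch fire, 1 burn out
  F.FTT
  TFTTT
  TT.T.
  TTTTT
  TTTTT
Step 2: 4 trees catch fire, 3 burn out
  ...FT
  F.FTT
  TF.T.
  TTTTT
  TTTTT
Step 3: 4 trees catch fire, 4 burn out
  ....F
  ...FT
  F..T.
  TFTTT
  TTTTT
Step 4: 5 trees catch fire, 4 burn out
  .....
  ....F
  ...F.
  F.FTT
  TFTTT
Step 5: 3 trees catch fire, 5 burn out
  .....
  .....
  .....
  ...FT
  F.FTT
Step 6: 2 trees catch fire, 3 burn out
  .....
  .....
  .....
  ....F
  ...FT

.....
.....
.....
....F
...FT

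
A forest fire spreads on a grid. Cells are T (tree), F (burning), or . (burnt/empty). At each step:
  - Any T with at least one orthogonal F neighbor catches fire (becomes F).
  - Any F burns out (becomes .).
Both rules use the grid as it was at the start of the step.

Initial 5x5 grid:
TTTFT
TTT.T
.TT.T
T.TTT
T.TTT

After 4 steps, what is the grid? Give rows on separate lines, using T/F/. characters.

Step 1: 2 trees catch fire, 1 burn out
  TTF.F
  TTT.T
  .TT.T
  T.TTT
  T.TTT
Step 2: 3 trees catch fire, 2 burn out
  TF...
  TTF.F
  .TT.T
  T.TTT
  T.TTT
Step 3: 4 trees catch fire, 3 burn out
  F....
  TF...
  .TF.F
  T.TTT
  T.TTT
Step 4: 4 trees catch fire, 4 burn out
  .....
  F....
  .F...
  T.FTF
  T.TTT

.....
F....
.F...
T.FTF
T.TTT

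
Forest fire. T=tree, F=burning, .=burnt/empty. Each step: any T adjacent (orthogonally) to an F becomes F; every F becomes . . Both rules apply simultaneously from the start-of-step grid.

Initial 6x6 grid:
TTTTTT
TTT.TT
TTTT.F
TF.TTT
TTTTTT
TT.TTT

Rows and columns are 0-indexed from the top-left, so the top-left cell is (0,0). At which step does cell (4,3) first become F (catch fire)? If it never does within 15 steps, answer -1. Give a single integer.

Step 1: cell (4,3)='T' (+5 fires, +2 burnt)
Step 2: cell (4,3)='T' (+10 fires, +5 burnt)
Step 3: cell (4,3)='F' (+10 fires, +10 burnt)
  -> target ignites at step 3
Step 4: cell (4,3)='.' (+5 fires, +10 burnt)
Step 5: cell (4,3)='.' (+0 fires, +5 burnt)
  fire out at step 5

3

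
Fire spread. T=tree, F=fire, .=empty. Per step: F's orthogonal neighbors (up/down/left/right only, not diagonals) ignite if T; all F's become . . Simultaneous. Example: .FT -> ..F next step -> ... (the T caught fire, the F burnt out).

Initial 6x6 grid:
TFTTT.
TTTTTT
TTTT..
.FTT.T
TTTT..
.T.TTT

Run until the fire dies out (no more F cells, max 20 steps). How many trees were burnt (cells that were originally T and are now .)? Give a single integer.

Step 1: +6 fires, +2 burnt (F count now 6)
Step 2: +9 fires, +6 burnt (F count now 9)
Step 3: +4 fires, +9 burnt (F count now 4)
Step 4: +2 fires, +4 burnt (F count now 2)
Step 5: +2 fires, +2 burnt (F count now 2)
Step 6: +1 fires, +2 burnt (F count now 1)
Step 7: +0 fires, +1 burnt (F count now 0)
Fire out after step 7
Initially T: 25, now '.': 35
Total burnt (originally-T cells now '.'): 24

Answer: 24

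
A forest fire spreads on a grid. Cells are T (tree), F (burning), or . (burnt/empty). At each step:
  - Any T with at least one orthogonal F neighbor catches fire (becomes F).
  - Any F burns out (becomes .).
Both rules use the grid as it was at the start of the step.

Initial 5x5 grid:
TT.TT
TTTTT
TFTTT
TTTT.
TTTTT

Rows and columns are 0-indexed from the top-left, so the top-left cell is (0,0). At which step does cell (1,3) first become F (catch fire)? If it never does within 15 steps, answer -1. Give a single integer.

Step 1: cell (1,3)='T' (+4 fires, +1 burnt)
Step 2: cell (1,3)='T' (+7 fires, +4 burnt)
Step 3: cell (1,3)='F' (+6 fires, +7 burnt)
  -> target ignites at step 3
Step 4: cell (1,3)='.' (+3 fires, +6 burnt)
Step 5: cell (1,3)='.' (+2 fires, +3 burnt)
Step 6: cell (1,3)='.' (+0 fires, +2 burnt)
  fire out at step 6

3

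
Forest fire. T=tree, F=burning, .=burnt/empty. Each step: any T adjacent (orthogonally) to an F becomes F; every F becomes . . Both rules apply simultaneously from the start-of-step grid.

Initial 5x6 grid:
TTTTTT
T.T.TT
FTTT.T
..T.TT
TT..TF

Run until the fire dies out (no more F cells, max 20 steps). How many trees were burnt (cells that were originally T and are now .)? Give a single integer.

Step 1: +4 fires, +2 burnt (F count now 4)
Step 2: +4 fires, +4 burnt (F count now 4)
Step 3: +5 fires, +4 burnt (F count now 5)
Step 4: +3 fires, +5 burnt (F count now 3)
Step 5: +2 fires, +3 burnt (F count now 2)
Step 6: +0 fires, +2 burnt (F count now 0)
Fire out after step 6
Initially T: 20, now '.': 28
Total burnt (originally-T cells now '.'): 18

Answer: 18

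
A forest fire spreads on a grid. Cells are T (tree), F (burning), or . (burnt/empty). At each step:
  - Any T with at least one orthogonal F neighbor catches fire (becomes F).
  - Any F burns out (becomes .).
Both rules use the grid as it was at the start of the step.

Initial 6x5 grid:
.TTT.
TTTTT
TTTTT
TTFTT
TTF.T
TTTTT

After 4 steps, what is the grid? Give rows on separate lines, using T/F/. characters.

Step 1: 5 trees catch fire, 2 burn out
  .TTT.
  TTTTT
  TTFTT
  TF.FT
  TF..T
  TTFTT
Step 2: 8 trees catch fire, 5 burn out
  .TTT.
  TTFTT
  TF.FT
  F...F
  F...T
  TF.FT
Step 3: 8 trees catch fire, 8 burn out
  .TFT.
  TF.FT
  F...F
  .....
  ....F
  F...F
Step 4: 4 trees catch fire, 8 burn out
  .F.F.
  F...F
  .....
  .....
  .....
  .....

.F.F.
F...F
.....
.....
.....
.....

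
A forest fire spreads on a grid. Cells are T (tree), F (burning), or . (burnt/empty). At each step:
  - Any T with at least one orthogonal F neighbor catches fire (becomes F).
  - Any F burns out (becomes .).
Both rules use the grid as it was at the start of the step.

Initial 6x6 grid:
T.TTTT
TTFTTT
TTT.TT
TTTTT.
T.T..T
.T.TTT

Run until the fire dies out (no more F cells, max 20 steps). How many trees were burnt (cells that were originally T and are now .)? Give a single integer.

Answer: 22

Derivation:
Step 1: +4 fires, +1 burnt (F count now 4)
Step 2: +5 fires, +4 burnt (F count now 5)
Step 3: +8 fires, +5 burnt (F count now 8)
Step 4: +4 fires, +8 burnt (F count now 4)
Step 5: +1 fires, +4 burnt (F count now 1)
Step 6: +0 fires, +1 burnt (F count now 0)
Fire out after step 6
Initially T: 27, now '.': 31
Total burnt (originally-T cells now '.'): 22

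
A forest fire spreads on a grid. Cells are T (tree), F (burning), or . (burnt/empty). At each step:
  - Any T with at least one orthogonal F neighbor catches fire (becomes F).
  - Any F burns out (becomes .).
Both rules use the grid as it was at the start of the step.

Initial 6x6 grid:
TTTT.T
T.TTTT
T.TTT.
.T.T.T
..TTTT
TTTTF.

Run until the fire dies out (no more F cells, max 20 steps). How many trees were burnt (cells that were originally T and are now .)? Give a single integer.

Answer: 24

Derivation:
Step 1: +2 fires, +1 burnt (F count now 2)
Step 2: +3 fires, +2 burnt (F count now 3)
Step 3: +4 fires, +3 burnt (F count now 4)
Step 4: +2 fires, +4 burnt (F count now 2)
Step 5: +3 fires, +2 burnt (F count now 3)
Step 6: +3 fires, +3 burnt (F count now 3)
Step 7: +2 fires, +3 burnt (F count now 2)
Step 8: +2 fires, +2 burnt (F count now 2)
Step 9: +1 fires, +2 burnt (F count now 1)
Step 10: +1 fires, +1 burnt (F count now 1)
Step 11: +1 fires, +1 burnt (F count now 1)
Step 12: +0 fires, +1 burnt (F count now 0)
Fire out after step 12
Initially T: 25, now '.': 35
Total burnt (originally-T cells now '.'): 24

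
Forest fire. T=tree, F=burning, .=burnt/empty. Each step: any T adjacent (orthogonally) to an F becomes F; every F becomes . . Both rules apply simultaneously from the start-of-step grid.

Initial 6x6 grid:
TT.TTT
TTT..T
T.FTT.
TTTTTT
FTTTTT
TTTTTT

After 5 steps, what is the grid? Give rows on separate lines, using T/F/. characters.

Step 1: 6 trees catch fire, 2 burn out
  TT.TTT
  TTF..T
  T..FT.
  FTFTTT
  .FTTTT
  FTTTTT
Step 2: 7 trees catch fire, 6 burn out
  TT.TTT
  TF...T
  F...F.
  .F.FTT
  ..FTTT
  .FTTTT
Step 3: 5 trees catch fire, 7 burn out
  TF.TTT
  F....T
  ......
  ....FT
  ...FTT
  ..FTTT
Step 4: 4 trees catch fire, 5 burn out
  F..TTT
  .....T
  ......
  .....F
  ....FT
  ...FTT
Step 5: 2 trees catch fire, 4 burn out
  ...TTT
  .....T
  ......
  ......
  .....F
  ....FT

...TTT
.....T
......
......
.....F
....FT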